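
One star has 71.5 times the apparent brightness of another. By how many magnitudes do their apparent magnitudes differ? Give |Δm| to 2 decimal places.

Pogson: Δm = −2.5 log₁₀(ratio) = −2.5 log₁₀(71.5) = −2.5 × 1.8543 = -4.636

|Δm| ≈ 4.64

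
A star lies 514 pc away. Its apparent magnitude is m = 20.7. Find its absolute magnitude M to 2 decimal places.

M ≈ 12.15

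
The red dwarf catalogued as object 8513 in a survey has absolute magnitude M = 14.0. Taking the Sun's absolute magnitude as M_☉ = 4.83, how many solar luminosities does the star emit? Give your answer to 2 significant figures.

L/L_☉ ≈ 2.1×10^-4

M − M_☉ = 14.0 − 4.83 = 9.170
L/L_☉ = 10^(−0.4 (M − M_☉)) = 10^-3.668 = 2.148×10^-4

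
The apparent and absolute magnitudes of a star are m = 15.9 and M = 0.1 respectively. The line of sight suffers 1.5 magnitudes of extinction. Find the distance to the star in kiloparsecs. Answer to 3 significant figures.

d ≈ 7.24 kpc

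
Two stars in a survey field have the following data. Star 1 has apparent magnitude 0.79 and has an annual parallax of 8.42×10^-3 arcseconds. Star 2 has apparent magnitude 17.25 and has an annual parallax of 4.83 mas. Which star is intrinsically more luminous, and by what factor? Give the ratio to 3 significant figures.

Star 1 is more luminous, by a factor of 1.26×10^6.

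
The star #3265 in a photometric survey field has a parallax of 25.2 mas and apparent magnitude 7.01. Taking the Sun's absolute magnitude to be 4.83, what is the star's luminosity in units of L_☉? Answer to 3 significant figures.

L/L_☉ ≈ 2.11

d = 1/p = 1000/25.2 mas = 39.68 pc
M = m − 5 log₁₀ d + 5 = 7.01 − 5·1.5986 + 5 = 4.017
M − M_☉ = 4.017 − 4.83 = -0.813
L/L_☉ = 10^(−0.4 × -0.813) = 2.114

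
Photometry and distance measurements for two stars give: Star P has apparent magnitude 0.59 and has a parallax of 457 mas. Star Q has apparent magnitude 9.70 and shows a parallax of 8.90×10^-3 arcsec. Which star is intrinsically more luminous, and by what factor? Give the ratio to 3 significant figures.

Star P: p = 457 mas = 0.457″ → d = 1/p = 2.188 pc
Star P: M = m − 5 log₁₀ d + 5 = 0.59 − 5·0.3401 + 5 = 3.890
Star Q: d = 1/p = 1/8.90×10^-3″ = 112.4 pc
Star Q: M = m − 5 log₁₀ d + 5 = 9.70 − 5·2.0506 + 5 = 4.447
ΔM = M_P − M_Q = 3.890 − (4.447) = -0.557; smaller M is more luminous → Star P.
L ratio = 10^(0.4 |ΔM|) = 10^0.223 = 1.671

Star P is more luminous, by a factor of 1.67.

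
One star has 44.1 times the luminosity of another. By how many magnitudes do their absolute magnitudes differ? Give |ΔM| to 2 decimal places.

|ΔM| ≈ 4.11

Pogson: ΔM = −2.5 log₁₀(ratio) = −2.5 log₁₀(44.1) = −2.5 × 1.6444 = -4.111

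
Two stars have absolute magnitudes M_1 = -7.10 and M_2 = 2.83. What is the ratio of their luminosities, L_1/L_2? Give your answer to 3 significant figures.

ΔM = M_1 − M_2 = -9.93
L_1/L_2 = 10^(−0.4 ΔM) = 10^3.972 = 9376

L_1/L_2 ≈ 9380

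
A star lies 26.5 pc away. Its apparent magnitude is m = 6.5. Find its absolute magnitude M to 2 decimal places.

5 log₁₀(d/10 pc) = 5 log₁₀(26.50) − 5 = 2.116
M = m − 5 log₁₀(d/10) = 6.5 − 2.116 = 4.384

M ≈ 4.38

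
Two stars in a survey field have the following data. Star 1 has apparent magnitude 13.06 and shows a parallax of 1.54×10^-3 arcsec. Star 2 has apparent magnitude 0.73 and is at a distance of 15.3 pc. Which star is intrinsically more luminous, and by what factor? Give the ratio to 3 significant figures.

Star 1: d = 1/p = 1/1.54×10^-3″ = 649.4 pc
Star 1: M = m − 5 log₁₀ d + 5 = 13.06 − 5·2.8125 + 5 = 3.998
Star 2: M = m − 5 log₁₀ d + 5 = 0.73 − 5·1.1847 + 5 = -0.193
ΔM = M_1 − M_2 = 3.998 − (-0.193) = 4.191; smaller M is more luminous → Star 2.
L ratio = 10^(0.4 |ΔM|) = 10^1.676 = 47.47

Star 2 is more luminous, by a factor of 47.5.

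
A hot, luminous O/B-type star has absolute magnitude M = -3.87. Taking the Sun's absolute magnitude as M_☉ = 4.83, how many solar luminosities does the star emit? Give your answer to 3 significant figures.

M − M_☉ = -3.87 − 4.83 = -8.700
L/L_☉ = 10^(−0.4 (M − M_☉)) = 10^3.480 = 3020

L/L_☉ ≈ 3020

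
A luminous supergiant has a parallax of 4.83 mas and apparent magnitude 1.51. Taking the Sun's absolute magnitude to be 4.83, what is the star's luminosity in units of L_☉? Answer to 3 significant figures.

L/L_☉ ≈ 9120

d = 1/p = 1000/4.83 mas = 207.0 pc
M = m − 5 log₁₀ d + 5 = 1.51 − 5·2.3161 + 5 = -5.070
M − M_☉ = -5.070 − 4.83 = -9.900
L/L_☉ = 10^(−0.4 × -9.900) = 9122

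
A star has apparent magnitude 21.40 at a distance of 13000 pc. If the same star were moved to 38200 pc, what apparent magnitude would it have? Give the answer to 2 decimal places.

m ≈ 23.74

Flux ∝ 1/d², so Δm = 5 log₁₀(d₂/d₁) = 5 log₁₀(38200/13000) = 2.341
m₂ = m₁ + Δm = 21.40 + (2.341) = 23.741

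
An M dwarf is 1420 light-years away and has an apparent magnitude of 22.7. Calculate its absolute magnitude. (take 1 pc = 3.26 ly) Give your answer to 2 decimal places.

M ≈ 14.50

d = 1420 ly / 3.26 = 435.6 pc
5 log₁₀(d/10 pc) = 5 log₁₀(435.6) − 5 = 8.195
M = m − 5 log₁₀(d/10) = 22.7 − 8.195 = 14.505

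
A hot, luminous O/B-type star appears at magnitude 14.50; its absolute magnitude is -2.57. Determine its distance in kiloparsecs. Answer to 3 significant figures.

Distance modulus: m − M = 14.50 − (-2.57) = 17.070
m − M = 5 log₁₀ d − 5
log₁₀ d = (m − M)/5 + 1 = 4.4140
d = 10^4.4140 = 25940 pc
= 25.94 kpc

d ≈ 25.9 kpc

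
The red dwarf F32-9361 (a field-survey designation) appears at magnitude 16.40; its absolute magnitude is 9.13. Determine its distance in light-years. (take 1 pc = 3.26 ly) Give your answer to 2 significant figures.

μ = m − M = 7.270
m − M = 5 log₁₀ d − 5
log₁₀ d = (m − M)/5 + 1 = 2.4540
d = 10^2.4540 = 284.4 pc
= 927.3 ly

d ≈ 930 ly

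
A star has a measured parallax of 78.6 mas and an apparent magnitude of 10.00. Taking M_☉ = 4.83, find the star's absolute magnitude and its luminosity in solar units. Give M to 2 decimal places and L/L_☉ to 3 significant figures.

M ≈ 9.48; L/L_☉ ≈ 0.0138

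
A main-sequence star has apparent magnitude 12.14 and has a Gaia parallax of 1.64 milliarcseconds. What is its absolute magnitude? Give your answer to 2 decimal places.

M ≈ 3.21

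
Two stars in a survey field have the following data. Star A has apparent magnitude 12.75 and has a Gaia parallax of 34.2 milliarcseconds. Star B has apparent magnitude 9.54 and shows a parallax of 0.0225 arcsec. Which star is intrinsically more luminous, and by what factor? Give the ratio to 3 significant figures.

Star B is more luminous, by a factor of 44.4.

Star A: p = 34.2 mas = 0.0342″ → d = 1/p = 29.24 pc
Star A: M = m − 5 log₁₀ d + 5 = 12.75 − 5·1.4660 + 5 = 10.420
Star B: d = 1/p = 1/0.0225″ = 44.44 pc
Star B: M = m − 5 log₁₀ d + 5 = 9.54 − 5·1.6478 + 5 = 6.301
ΔM = M_A − M_B = 10.420 − (6.301) = 4.119; smaller M is more luminous → Star B.
L ratio = 10^(0.4 |ΔM|) = 10^1.648 = 44.43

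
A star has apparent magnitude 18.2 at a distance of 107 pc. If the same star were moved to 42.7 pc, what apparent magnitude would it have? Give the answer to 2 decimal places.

m ≈ 16.21

Flux ∝ 1/d², so Δm = 5 log₁₀(d₂/d₁) = 5 log₁₀(42.7/107) = -1.995
m₂ = m₁ + Δm = 18.2 + (-1.995) = 16.205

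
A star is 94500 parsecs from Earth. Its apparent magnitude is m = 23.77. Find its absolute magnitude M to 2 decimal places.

M ≈ 3.89

5 log₁₀(d/10 pc) = 5 log₁₀(94500) − 5 = 19.877
M = m − 5 log₁₀(d/10) = 23.77 − 19.877 = 3.893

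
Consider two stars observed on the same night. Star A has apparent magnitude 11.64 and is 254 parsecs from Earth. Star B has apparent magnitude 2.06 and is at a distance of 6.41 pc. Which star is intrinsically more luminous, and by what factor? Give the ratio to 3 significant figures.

Star B is more luminous, by a factor of 4.33.

Star A: M = m − 5 log₁₀ d + 5 = 11.64 − 5·2.4048 + 5 = 4.616
Star B: M = m − 5 log₁₀ d + 5 = 2.06 − 5·0.8069 + 5 = 3.026
ΔM = M_A − M_B = 4.616 − (3.026) = 1.590; smaller M is more luminous → Star B.
L ratio = 10^(0.4 |ΔM|) = 10^0.636 = 4.326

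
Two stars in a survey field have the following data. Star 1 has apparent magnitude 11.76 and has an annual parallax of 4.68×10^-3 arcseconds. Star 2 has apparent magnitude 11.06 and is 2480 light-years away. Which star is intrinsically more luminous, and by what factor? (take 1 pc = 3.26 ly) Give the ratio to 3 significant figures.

Star 2 is more luminous, by a factor of 24.2.

Star 1: d = 1/p = 1/4.68×10^-3″ = 213.7 pc
Star 1: M = m − 5 log₁₀ d + 5 = 11.76 − 5·2.3298 + 5 = 5.111
Star 2: d = 2480 ly / 3.26 = 760.7 pc
Star 2: M = m − 5 log₁₀ d + 5 = 11.06 − 5·2.8812 + 5 = 1.654
ΔM = M_1 − M_2 = 5.111 − (1.654) = 3.457; smaller M is more luminous → Star 2.
L ratio = 10^(0.4 |ΔM|) = 10^1.383 = 24.15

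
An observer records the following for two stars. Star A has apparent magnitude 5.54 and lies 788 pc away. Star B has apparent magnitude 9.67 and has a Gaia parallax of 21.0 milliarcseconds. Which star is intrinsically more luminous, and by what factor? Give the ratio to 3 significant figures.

Star A: M = m − 5 log₁₀ d + 5 = 5.54 − 5·2.8965 + 5 = -3.943
Star B: p = 21.0 mas = 0.0210″ → d = 1/p = 47.62 pc
Star B: M = m − 5 log₁₀ d + 5 = 9.67 − 5·1.6778 + 5 = 6.281
ΔM = M_A − M_B = -3.943 − (6.281) = -10.224; smaller M is more luminous → Star A.
L ratio = 10^(0.4 |ΔM|) = 10^4.089 = 12290

Star A is more luminous, by a factor of 12300.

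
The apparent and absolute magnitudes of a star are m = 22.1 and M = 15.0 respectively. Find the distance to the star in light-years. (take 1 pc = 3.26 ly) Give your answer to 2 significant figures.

d ≈ 860 ly

Distance modulus: m − M = 22.1 − (15.0) = 7.100
m − M = 5 log₁₀ d − 5
log₁₀ d = (m − M)/5 + 1 = 2.4200
d = 10^2.4200 = 263.0 pc
= 857.5 ly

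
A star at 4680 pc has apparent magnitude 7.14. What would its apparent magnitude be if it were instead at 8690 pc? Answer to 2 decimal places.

Flux ∝ 1/d², so Δm = 5 log₁₀(d₂/d₁) = 5 log₁₀(8690/4680) = 1.344
m₂ = m₁ + Δm = 7.14 + (1.344) = 8.484

m ≈ 8.48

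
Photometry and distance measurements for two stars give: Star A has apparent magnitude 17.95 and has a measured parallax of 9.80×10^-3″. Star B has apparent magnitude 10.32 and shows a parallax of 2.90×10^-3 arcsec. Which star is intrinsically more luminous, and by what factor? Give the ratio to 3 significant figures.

Star A: d = 1/p = 1/9.80×10^-3″ = 102.0 pc
Star A: M = m − 5 log₁₀ d + 5 = 17.95 − 5·2.0088 + 5 = 12.906
Star B: d = 1/p = 1/2.90×10^-3″ = 344.8 pc
Star B: M = m − 5 log₁₀ d + 5 = 10.32 − 5·2.5376 + 5 = 2.632
ΔM = M_A − M_B = 12.906 − (2.632) = 10.274; smaller M is more luminous → Star B.
L ratio = 10^(0.4 |ΔM|) = 10^4.110 = 12870

Star B is more luminous, by a factor of 12900.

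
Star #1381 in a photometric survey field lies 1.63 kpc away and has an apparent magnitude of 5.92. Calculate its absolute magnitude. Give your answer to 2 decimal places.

M ≈ -5.14

d = 1.63 kpc = 1630 pc
5 log₁₀(d/10 pc) = 5 log₁₀(1630) − 5 = 11.061
M = m − 5 log₁₀(d/10) = 5.92 − 11.061 = -5.141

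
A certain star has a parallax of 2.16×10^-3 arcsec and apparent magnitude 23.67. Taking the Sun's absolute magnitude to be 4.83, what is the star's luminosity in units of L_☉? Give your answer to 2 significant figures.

d = 1/p = 1/2.16×10^-3″ = 463.0 pc
M = m − 5 log₁₀ d + 5 = 23.67 − 5·2.6655 + 5 = 15.342
M − M_☉ = 15.342 − 4.83 = 10.512
L/L_☉ = 10^(−0.4 × 10.512) = 6.239×10^-5

L/L_☉ ≈ 6.2×10^-5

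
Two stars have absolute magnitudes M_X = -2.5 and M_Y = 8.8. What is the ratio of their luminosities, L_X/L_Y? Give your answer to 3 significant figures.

ΔM = M_X − M_Y = -11.3
L_X/L_Y = 10^(−0.4 ΔM) = 10^4.520 = 33110

L_X/L_Y ≈ 33100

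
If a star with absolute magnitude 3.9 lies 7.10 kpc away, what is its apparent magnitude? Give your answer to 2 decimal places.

m ≈ 18.16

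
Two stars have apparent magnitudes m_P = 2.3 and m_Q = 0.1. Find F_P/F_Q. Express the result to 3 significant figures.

F_P/F_Q ≈ 0.132

Magnitude difference = 2.2
Flux ratio = 10^(−0.4 Δm) = 10^(−0.4 × 2.2) = 10^-0.880 = 0.1318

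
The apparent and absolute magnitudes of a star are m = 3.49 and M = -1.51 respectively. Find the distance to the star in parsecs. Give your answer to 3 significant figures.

d ≈ 100 pc

Distance modulus: m − M = 3.49 − (-1.51) = 5.000
m − M = 5 log₁₀ d − 5
log₁₀ d = (m − M)/5 + 1 = 2.0000
d = 10^2.0000 = 100.0 pc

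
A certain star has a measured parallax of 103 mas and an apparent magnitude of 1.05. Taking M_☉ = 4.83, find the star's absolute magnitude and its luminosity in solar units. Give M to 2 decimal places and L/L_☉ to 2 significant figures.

M ≈ 1.11; L/L_☉ ≈ 31

d = 1/p = 1000/103 mas = 9.709 pc
M = m − 5 log₁₀ d + 5 = 1.05 − 5·0.9872 + 5 = 1.114
M − M_☉ = 1.114 − 4.83 = -3.716
L/L_☉ = 10^(−0.4 × -3.716) = 30.64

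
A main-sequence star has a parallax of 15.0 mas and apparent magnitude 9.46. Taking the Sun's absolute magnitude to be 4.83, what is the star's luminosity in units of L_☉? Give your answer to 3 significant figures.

L/L_☉ ≈ 0.625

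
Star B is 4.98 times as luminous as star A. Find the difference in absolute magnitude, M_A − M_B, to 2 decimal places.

M_A − M_B ≈ 1.74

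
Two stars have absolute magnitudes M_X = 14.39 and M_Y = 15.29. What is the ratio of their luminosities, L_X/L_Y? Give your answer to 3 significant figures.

L_X/L_Y ≈ 2.29

ΔM = M_X − M_Y = -0.90
L_X/L_Y = 10^(−0.4 ΔM) = 10^0.360 = 2.291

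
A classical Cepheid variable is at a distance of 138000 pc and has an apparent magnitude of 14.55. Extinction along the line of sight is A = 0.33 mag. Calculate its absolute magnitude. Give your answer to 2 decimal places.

5 log₁₀(d/10 pc) = 5 log₁₀(138000) − 5 = 20.699
M = m − 5 log₁₀(d/10) − A = 14.55 − 20.699 − 0.33 = -6.479

M ≈ -6.48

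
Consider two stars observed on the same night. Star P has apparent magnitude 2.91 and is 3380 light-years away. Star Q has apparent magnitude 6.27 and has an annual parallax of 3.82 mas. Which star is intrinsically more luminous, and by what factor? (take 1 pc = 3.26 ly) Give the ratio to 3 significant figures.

Star P: d = 3380 ly / 3.26 = 1037 pc
Star P: M = m − 5 log₁₀ d + 5 = 2.91 − 5·3.0157 + 5 = -7.168
Star Q: p = 3.82 mas = 3.82×10^-3″ → d = 1/p = 261.8 pc
Star Q: M = m − 5 log₁₀ d + 5 = 6.27 − 5·2.4179 + 5 = -0.820
ΔM = M_P − M_Q = -7.168 − (-0.820) = -6.349; smaller M is more luminous → Star P.
L ratio = 10^(0.4 |ΔM|) = 10^2.540 = 346.4

Star P is more luminous, by a factor of 346.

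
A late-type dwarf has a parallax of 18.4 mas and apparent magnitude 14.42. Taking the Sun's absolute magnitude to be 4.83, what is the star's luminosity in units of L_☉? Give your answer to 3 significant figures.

L/L_☉ ≈ 4.31×10^-3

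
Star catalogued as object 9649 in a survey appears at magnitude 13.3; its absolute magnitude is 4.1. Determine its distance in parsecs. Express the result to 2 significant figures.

Distance modulus: m − M = 13.3 − (4.1) = 9.200
m − M = 5 log₁₀ d − 5
log₁₀ d = (m − M)/5 + 1 = 2.8400
d = 10^2.8400 = 691.8 pc

d ≈ 690 pc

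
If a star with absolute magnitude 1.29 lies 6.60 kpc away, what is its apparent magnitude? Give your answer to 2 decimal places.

m ≈ 15.39

d = 6.60 kpc = 6600 pc
m = M + 5 log₁₀ d − 5 = 1.29 + 5·3.8195 − 5 = 15.388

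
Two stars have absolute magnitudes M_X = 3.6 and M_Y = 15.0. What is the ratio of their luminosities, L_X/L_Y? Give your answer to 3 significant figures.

L_X/L_Y ≈ 36300

ΔM = M_X − M_Y = -11.4
L_X/L_Y = 10^(−0.4 ΔM) = 10^4.560 = 36310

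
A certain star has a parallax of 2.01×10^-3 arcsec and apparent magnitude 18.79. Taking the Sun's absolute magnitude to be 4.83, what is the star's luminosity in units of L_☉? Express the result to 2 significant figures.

d = 1/p = 1/2.01×10^-3″ = 497.5 pc
M = m − 5 log₁₀ d + 5 = 18.79 − 5·2.6968 + 5 = 10.306
M − M_☉ = 10.306 − 4.83 = 5.476
L/L_☉ = 10^(−0.4 × 5.476) = 6.451×10^-3

L/L_☉ ≈ 6.5×10^-3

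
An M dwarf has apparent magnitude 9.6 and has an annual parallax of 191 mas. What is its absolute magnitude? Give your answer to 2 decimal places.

p = 191 mas = 0.191″ → d = 1/p = 5.236 pc
5 log₁₀(d/10 pc) = 5 log₁₀(5.236) − 5 = -1.405
M = m − 5 log₁₀(d/10) = 9.6 + 1.405 = 11.005

M ≈ 11.01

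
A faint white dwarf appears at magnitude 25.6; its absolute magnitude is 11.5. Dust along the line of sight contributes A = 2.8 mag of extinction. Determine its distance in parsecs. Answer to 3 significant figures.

d ≈ 1820 pc

m − M = 5 log₁₀(d/10 pc) + A  ⇒  25.6 − (11.5) − 2.8 = 5 log₁₀(d/10)
11.300 = 5 log₁₀(d/10)
log₁₀ d = (m − M − A)/5 + 1 = 3.2600
d = 10^3.2600 = 1820 pc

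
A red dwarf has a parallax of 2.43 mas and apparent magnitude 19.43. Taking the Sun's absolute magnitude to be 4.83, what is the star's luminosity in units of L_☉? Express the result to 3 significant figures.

d = 1/p = 1000/2.43 mas = 411.5 pc
M = m − 5 log₁₀ d + 5 = 19.43 − 5·2.6144 + 5 = 11.358
M − M_☉ = 11.358 − 4.83 = 6.528
L/L_☉ = 10^(−0.4 × 6.528) = 2.448×10^-3

L/L_☉ ≈ 2.45×10^-3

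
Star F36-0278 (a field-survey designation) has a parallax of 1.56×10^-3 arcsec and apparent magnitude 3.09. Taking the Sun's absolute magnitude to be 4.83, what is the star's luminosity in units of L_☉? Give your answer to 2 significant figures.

L/L_☉ ≈ 20000

d = 1/p = 1/1.56×10^-3″ = 641.0 pc
M = m − 5 log₁₀ d + 5 = 3.09 − 5·2.8069 + 5 = -5.944
M − M_☉ = -5.944 − 4.83 = -10.774
L/L_☉ = 10^(−0.4 × -10.774) = 20410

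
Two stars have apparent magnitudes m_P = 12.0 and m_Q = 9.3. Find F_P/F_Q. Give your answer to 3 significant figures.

F_P/F_Q ≈ 0.0832

Δm = 12.0 − (9.3) = 2.7
Flux ratio = 10^(−0.4 Δm) = 10^(−0.4 × 2.7) = 10^-1.080 = 0.08318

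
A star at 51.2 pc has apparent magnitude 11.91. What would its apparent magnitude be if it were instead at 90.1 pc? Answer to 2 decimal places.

m ≈ 13.14

Flux ∝ 1/d², so Δm = 5 log₁₀(d₂/d₁) = 5 log₁₀(90.1/51.2) = 1.227
m₂ = m₁ + Δm = 11.91 + (1.227) = 13.137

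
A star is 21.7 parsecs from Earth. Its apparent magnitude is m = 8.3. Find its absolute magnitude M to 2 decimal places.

M ≈ 6.62

5 log₁₀(d/10 pc) = 5 log₁₀(21.70) − 5 = 1.682
M = m − 5 log₁₀(d/10) = 8.3 − 1.682 = 6.618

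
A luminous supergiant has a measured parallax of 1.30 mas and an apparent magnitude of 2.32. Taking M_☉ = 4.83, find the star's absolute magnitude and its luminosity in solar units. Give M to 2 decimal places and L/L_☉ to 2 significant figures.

d = 1/p = 1000/1.30 mas = 769.2 pc
M = m − 5 log₁₀ d + 5 = 2.32 − 5·2.8861 + 5 = -7.110
M − M_☉ = -7.110 − 4.83 = -11.940
L/L_☉ = 10^(−0.4 × -11.940) = 59720

M ≈ -7.11; L/L_☉ ≈ 60000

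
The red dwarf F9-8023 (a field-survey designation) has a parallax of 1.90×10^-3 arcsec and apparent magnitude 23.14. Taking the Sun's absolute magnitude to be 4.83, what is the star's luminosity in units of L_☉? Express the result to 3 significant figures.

L/L_☉ ≈ 1.31×10^-4

d = 1/p = 1/1.90×10^-3″ = 526.3 pc
M = m − 5 log₁₀ d + 5 = 23.14 − 5·2.7212 + 5 = 14.534
M − M_☉ = 14.534 − 4.83 = 9.704
L/L_☉ = 10^(−0.4 × 9.704) = 1.314×10^-4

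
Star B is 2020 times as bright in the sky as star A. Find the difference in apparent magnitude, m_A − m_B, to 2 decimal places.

m_A − m_B ≈ 8.26

Pogson: Δm = −2.5 log₁₀(ratio) = −2.5 log₁₀(2020) = −2.5 × 3.3054 = -8.263
Star B is brighter so has the smaller magnitude: m_A − m_B is positive.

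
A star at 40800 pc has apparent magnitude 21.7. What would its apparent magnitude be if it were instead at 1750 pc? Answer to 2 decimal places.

Flux ∝ 1/d², so Δm = 5 log₁₀(d₂/d₁) = 5 log₁₀(1750/40800) = -6.838
m₂ = m₁ + Δm = 21.7 + (-6.838) = 14.862

m ≈ 14.86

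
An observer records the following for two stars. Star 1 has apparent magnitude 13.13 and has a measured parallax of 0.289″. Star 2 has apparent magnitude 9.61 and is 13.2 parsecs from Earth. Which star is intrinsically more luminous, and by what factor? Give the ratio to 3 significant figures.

Star 2 is more luminous, by a factor of 372.

Star 1: d = 1/p = 1/0.289″ = 3.460 pc
Star 1: M = m − 5 log₁₀ d + 5 = 13.13 − 5·0.5391 + 5 = 15.434
Star 2: M = m − 5 log₁₀ d + 5 = 9.61 − 5·1.1206 + 5 = 9.007
ΔM = M_1 − M_2 = 15.434 − (9.007) = 6.427; smaller M is more luminous → Star 2.
L ratio = 10^(0.4 |ΔM|) = 10^2.571 = 372.3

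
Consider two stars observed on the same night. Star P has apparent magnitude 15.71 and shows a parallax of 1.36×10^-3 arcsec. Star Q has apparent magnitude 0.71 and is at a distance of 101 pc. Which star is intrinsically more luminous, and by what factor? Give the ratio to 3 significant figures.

Star Q is more luminous, by a factor of 18900.

Star P: d = 1/p = 1/1.36×10^-3″ = 735.3 pc
Star P: M = m − 5 log₁₀ d + 5 = 15.71 − 5·2.8665 + 5 = 6.378
Star Q: M = m − 5 log₁₀ d + 5 = 0.71 − 5·2.0043 + 5 = -4.312
ΔM = M_P − M_Q = 6.378 − (-4.312) = 10.689; smaller M is more luminous → Star Q.
L ratio = 10^(0.4 |ΔM|) = 10^4.276 = 18870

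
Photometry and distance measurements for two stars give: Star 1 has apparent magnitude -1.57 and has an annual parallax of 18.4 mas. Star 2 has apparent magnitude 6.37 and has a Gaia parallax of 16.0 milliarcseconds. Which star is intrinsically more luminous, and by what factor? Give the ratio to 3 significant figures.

Star 1 is more luminous, by a factor of 1130.

Star 1: p = 18.4 mas = 0.0184″ → d = 1/p = 54.35 pc
Star 1: M = m − 5 log₁₀ d + 5 = -1.57 − 5·1.7352 + 5 = -5.246
Star 2: p = 16.0 mas = 0.0160″ → d = 1/p = 62.50 pc
Star 2: M = m − 5 log₁₀ d + 5 = 6.37 − 5·1.7959 + 5 = 2.391
ΔM = M_1 − M_2 = -5.246 − (2.391) = -7.637; smaller M is more luminous → Star 1.
L ratio = 10^(0.4 |ΔM|) = 10^3.055 = 1134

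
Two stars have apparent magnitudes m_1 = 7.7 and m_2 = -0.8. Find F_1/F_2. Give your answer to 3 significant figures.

Δm = 7.7 − (-0.8) = 8.5
Flux ratio = 10^(−0.4 Δm) = 10^(−0.4 × 8.5) = 10^-3.400 = 3.981×10^-4

F_1/F_2 ≈ 3.98×10^-4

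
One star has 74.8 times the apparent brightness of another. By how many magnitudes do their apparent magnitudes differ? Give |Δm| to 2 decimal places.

|Δm| ≈ 4.68

Pogson: Δm = −2.5 log₁₀(ratio) = −2.5 log₁₀(74.8) = −2.5 × 1.8739 = -4.685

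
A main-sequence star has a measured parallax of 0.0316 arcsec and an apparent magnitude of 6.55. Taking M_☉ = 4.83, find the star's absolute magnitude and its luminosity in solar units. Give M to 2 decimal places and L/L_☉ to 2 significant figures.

d = 1/p = 1/0.0316″ = 31.65 pc
M = m − 5 log₁₀ d + 5 = 6.55 − 5·1.5003 + 5 = 4.048
M − M_☉ = 4.048 − 4.83 = -0.782
L/L_☉ = 10^(−0.4 × -0.782) = 2.054

M ≈ 4.05; L/L_☉ ≈ 2.1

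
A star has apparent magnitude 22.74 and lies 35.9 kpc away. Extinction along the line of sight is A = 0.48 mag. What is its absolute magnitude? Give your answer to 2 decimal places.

d = 35.9 kpc = 35900 pc
5 log₁₀(d/10 pc) = 5 log₁₀(35900) − 5 = 17.775
M = m − 5 log₁₀(d/10) − A = 22.74 − 17.775 − 0.48 = 4.485

M ≈ 4.48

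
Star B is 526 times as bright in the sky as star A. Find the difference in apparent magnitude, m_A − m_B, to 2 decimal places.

Pogson: Δm = −2.5 log₁₀(ratio) = −2.5 log₁₀(526) = −2.5 × 2.7210 = -6.802
Star B is brighter so has the smaller magnitude: m_A − m_B is positive.

m_A − m_B ≈ 6.80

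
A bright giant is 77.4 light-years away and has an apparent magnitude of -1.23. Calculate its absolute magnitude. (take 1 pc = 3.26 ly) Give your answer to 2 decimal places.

M ≈ -3.11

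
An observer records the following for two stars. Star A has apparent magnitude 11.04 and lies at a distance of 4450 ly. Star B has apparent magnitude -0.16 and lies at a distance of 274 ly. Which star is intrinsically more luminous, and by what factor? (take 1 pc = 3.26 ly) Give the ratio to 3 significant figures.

Star A: d = 4450 ly / 3.26 = 1365 pc
Star A: M = m − 5 log₁₀ d + 5 = 11.04 − 5·3.1351 + 5 = 0.364
Star B: d = 274 ly / 3.26 = 84.05 pc
Star B: M = m − 5 log₁₀ d + 5 = -0.16 − 5·1.9245 + 5 = -4.783
ΔM = M_A − M_B = 0.364 − (-4.783) = 5.147; smaller M is more luminous → Star B.
L ratio = 10^(0.4 |ΔM|) = 10^2.059 = 114.5

Star B is more luminous, by a factor of 114.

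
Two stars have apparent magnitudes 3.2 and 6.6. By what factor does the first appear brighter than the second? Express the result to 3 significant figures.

Magnitude difference = -3.4
Flux ratio = 10^(−0.4 Δm) = 10^(−0.4 × -3.4) = 10^1.360 = 22.91

22.9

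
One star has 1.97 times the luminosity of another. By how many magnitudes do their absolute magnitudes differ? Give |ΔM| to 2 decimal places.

Pogson: ΔM = −2.5 log₁₀(ratio) = −2.5 log₁₀(1.97) = −2.5 × 0.2945 = -0.736

|ΔM| ≈ 0.74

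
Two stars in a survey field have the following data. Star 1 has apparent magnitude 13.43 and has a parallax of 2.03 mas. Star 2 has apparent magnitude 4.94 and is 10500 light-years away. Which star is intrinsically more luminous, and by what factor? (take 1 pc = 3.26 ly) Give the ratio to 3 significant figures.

Star 2 is more luminous, by a factor of 106000.

Star 1: p = 2.03 mas = 2.03×10^-3″ → d = 1/p = 492.6 pc
Star 1: M = m − 5 log₁₀ d + 5 = 13.43 − 5·2.6925 + 5 = 4.967
Star 2: d = 10500 ly / 3.26 = 3221 pc
Star 2: M = m − 5 log₁₀ d + 5 = 4.94 − 5·3.5080 + 5 = -7.600
ΔM = M_1 − M_2 = 4.967 − (-7.600) = 12.567; smaller M is more luminous → Star 2.
L ratio = 10^(0.4 |ΔM|) = 10^5.027 = 106400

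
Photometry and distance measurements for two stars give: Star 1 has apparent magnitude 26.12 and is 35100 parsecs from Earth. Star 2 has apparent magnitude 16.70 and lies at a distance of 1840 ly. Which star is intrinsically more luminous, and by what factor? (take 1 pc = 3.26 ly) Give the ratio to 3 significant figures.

Star 1: M = m − 5 log₁₀ d + 5 = 26.12 − 5·4.5453 + 5 = 8.393
Star 2: d = 1840 ly / 3.26 = 564.4 pc
Star 2: M = m − 5 log₁₀ d + 5 = 16.70 − 5·2.7516 + 5 = 7.942
ΔM = M_1 − M_2 = 8.393 − (7.942) = 0.451; smaller M is more luminous → Star 2.
L ratio = 10^(0.4 |ΔM|) = 10^0.181 = 1.516

Star 2 is more luminous, by a factor of 1.52.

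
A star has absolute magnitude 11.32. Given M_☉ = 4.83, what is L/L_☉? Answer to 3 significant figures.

L/L_☉ ≈ 2.54×10^-3

M − M_☉ = 11.32 − 4.83 = 6.490
L/L_☉ = 10^(−0.4 (M − M_☉)) = 10^-2.596 = 2.535×10^-3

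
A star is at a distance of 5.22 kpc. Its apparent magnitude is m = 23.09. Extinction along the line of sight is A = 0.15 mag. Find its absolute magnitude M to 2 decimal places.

M ≈ 9.35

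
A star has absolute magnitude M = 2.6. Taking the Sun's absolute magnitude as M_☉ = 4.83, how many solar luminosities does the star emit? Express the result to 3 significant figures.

L/L_☉ ≈ 7.80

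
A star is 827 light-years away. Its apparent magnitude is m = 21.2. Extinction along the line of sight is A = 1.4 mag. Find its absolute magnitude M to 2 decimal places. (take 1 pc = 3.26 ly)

M ≈ 12.78

d = 827 ly / 3.26 = 253.7 pc
5 log₁₀(d/10 pc) = 5 log₁₀(253.7) − 5 = 7.021
M = m − 5 log₁₀(d/10) − A = 21.2 − 7.021 − 1.4 = 12.779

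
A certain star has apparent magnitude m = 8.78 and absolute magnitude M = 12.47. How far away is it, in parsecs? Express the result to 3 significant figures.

d ≈ 1.83 pc

Distance modulus: m − M = 8.78 − (12.47) = -3.690
m − M = 5 log₁₀ d − 5
log₁₀ d = (m − M)/5 + 1 = 0.2620
d = 10^0.2620 = 1.828 pc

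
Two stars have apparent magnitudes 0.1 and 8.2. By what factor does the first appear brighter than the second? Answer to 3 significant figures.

1740

Magnitude difference = -8.1
Flux ratio = 10^(−0.4 Δm) = 10^(−0.4 × -8.1) = 10^3.240 = 1738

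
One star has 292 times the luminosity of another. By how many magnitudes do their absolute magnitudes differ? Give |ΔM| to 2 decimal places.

Pogson: ΔM = −2.5 log₁₀(ratio) = −2.5 log₁₀(292) = −2.5 × 2.4654 = -6.163

|ΔM| ≈ 6.16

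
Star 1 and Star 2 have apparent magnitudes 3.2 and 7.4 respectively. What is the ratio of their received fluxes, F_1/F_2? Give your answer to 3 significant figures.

F_1/F_2 ≈ 47.9

Δm = 3.2 − (7.4) = -4.2
Flux ratio = 10^(−0.4 Δm) = 10^(−0.4 × -4.2) = 10^1.680 = 47.86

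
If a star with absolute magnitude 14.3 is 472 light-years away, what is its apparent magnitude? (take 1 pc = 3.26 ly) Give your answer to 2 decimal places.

m ≈ 20.10

d = 472 ly / 3.26 = 144.8 pc
m = M + 5 log₁₀ d − 5 = 14.3 + 5·2.1607 − 5 = 20.104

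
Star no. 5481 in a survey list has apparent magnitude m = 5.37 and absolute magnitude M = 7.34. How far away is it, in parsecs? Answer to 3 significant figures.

Distance modulus: m − M = 5.37 − (7.34) = -1.970
m − M = 5 log₁₀ d − 5
log₁₀ d = (m − M)/5 + 1 = 0.6060
d = 10^0.6060 = 4.036 pc

d ≈ 4.04 pc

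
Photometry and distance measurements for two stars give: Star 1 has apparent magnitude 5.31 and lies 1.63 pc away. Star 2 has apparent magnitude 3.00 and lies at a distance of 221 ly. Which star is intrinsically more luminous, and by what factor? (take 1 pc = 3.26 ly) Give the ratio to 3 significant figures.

Star 2 is more luminous, by a factor of 14500.

Star 1: M = m − 5 log₁₀ d + 5 = 5.31 − 5·0.2122 + 5 = 9.249
Star 2: d = 221 ly / 3.26 = 67.79 pc
Star 2: M = m − 5 log₁₀ d + 5 = 3.00 − 5·1.8312 + 5 = -1.156
ΔM = M_1 − M_2 = 9.249 − (-1.156) = 10.405; smaller M is more luminous → Star 2.
L ratio = 10^(0.4 |ΔM|) = 10^4.162 = 14520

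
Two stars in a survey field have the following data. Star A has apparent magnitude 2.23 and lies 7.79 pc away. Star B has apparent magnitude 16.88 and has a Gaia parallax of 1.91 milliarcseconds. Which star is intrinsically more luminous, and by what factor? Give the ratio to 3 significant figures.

Star A is more luminous, by a factor of 160.

Star A: M = m − 5 log₁₀ d + 5 = 2.23 − 5·0.8915 + 5 = 2.772
Star B: p = 1.91 mas = 1.91×10^-3″ → d = 1/p = 523.6 pc
Star B: M = m − 5 log₁₀ d + 5 = 16.88 − 5·2.7190 + 5 = 8.285
ΔM = M_A − M_B = 2.772 − (8.285) = -5.513; smaller M is more luminous → Star A.
L ratio = 10^(0.4 |ΔM|) = 10^2.205 = 160.4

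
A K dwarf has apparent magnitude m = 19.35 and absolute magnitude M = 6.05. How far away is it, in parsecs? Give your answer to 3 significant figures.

Distance modulus: m − M = 19.35 − (6.05) = 13.300
m − M = 5 log₁₀ d − 5
log₁₀ d = (m − M)/5 + 1 = 3.6600
d = 10^3.6600 = 4571 pc

d ≈ 4570 pc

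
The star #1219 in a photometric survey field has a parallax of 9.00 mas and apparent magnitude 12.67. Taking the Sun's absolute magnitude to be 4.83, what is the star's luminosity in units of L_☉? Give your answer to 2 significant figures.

L/L_☉ ≈ 0.090

d = 1/p = 1000/9.00 mas = 111.1 pc
M = m − 5 log₁₀ d + 5 = 12.67 − 5·2.0458 + 5 = 7.441
M − M_☉ = 7.441 − 4.83 = 2.611
L/L_☉ = 10^(−0.4 × 2.611) = 0.09026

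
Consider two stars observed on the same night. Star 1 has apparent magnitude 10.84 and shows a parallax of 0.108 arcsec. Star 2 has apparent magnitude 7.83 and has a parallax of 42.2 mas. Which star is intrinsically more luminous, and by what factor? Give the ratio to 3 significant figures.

Star 1: d = 1/p = 1/0.108″ = 9.259 pc
Star 1: M = m − 5 log₁₀ d + 5 = 10.84 − 5·0.9666 + 5 = 11.007
Star 2: p = 42.2 mas = 0.0422″ → d = 1/p = 23.70 pc
Star 2: M = m − 5 log₁₀ d + 5 = 7.83 − 5·1.3747 + 5 = 5.957
ΔM = M_1 − M_2 = 11.007 − (5.957) = 5.051; smaller M is more luminous → Star 2.
L ratio = 10^(0.4 |ΔM|) = 10^2.020 = 104.8

Star 2 is more luminous, by a factor of 105.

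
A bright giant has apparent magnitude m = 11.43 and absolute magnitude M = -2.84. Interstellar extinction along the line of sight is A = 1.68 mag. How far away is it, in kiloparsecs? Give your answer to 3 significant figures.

d ≈ 3.30 kpc

m − M = 5 log₁₀(d/10 pc) + A  ⇒  11.43 − (-2.84) − 1.68 = 5 log₁₀(d/10)
12.590 = 5 log₁₀(d/10)
log₁₀ d = (m − M − A)/5 + 1 = 3.5180
d = 10^3.5180 = 3296 pc
= 3.296 kpc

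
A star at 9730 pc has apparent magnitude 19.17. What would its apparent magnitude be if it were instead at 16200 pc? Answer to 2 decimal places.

m ≈ 20.28

Flux ∝ 1/d², so Δm = 5 log₁₀(d₂/d₁) = 5 log₁₀(16200/9730) = 1.107
m₂ = m₁ + Δm = 19.17 + (1.107) = 20.277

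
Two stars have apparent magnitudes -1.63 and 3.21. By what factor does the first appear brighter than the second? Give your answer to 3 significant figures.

Δm = -1.63 − (3.21) = -4.84
Flux ratio = 10^(−0.4 Δm) = 10^(−0.4 × -4.84) = 10^1.936 = 86.30

86.3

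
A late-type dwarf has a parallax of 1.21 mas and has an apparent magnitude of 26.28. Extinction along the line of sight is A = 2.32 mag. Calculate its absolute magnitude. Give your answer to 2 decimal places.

M ≈ 14.37

p = 1.21 mas = 1.21×10^-3″ → d = 1/p = 826.4 pc
5 log₁₀(d/10 pc) = 5 log₁₀(826.4) − 5 = 9.586
M = m − 5 log₁₀(d/10) − A = 26.28 − 9.586 − 2.32 = 14.374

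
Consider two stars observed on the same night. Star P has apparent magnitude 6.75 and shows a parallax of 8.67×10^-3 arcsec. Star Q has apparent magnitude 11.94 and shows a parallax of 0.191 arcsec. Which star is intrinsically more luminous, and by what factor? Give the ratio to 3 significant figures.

Star P: d = 1/p = 1/8.67×10^-3″ = 115.3 pc
Star P: M = m − 5 log₁₀ d + 5 = 6.75 − 5·2.0620 + 5 = 1.440
Star Q: d = 1/p = 1/0.191″ = 5.236 pc
Star Q: M = m − 5 log₁₀ d + 5 = 11.94 − 5·0.7190 + 5 = 13.345
ΔM = M_P − M_Q = 1.440 − (13.345) = -11.905; smaller M is more luminous → Star P.
L ratio = 10^(0.4 |ΔM|) = 10^4.762 = 57810

Star P is more luminous, by a factor of 57800.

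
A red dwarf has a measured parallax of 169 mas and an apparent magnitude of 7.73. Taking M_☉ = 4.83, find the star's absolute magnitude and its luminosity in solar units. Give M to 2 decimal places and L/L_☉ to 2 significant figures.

d = 1/p = 1000/169 mas = 5.917 pc
M = m − 5 log₁₀ d + 5 = 7.73 − 5·0.7721 + 5 = 8.869
M − M_☉ = 8.869 − 4.83 = 4.039
L/L_☉ = 10^(−0.4 × 4.039) = 0.02422

M ≈ 8.87; L/L_☉ ≈ 0.024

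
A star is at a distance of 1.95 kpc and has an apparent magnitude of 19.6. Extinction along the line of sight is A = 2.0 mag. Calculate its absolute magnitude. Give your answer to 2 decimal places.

d = 1.95 kpc = 1950 pc
5 log₁₀(d/10 pc) = 5 log₁₀(1950) − 5 = 11.450
M = m − 5 log₁₀(d/10) − A = 19.6 − 11.450 − 2.0 = 6.150

M ≈ 6.15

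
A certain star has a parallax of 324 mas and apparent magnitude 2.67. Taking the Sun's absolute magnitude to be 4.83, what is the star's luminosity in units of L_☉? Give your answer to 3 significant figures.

L/L_☉ ≈ 0.696

d = 1/p = 1000/324 mas = 3.086 pc
M = m − 5 log₁₀ d + 5 = 2.67 − 5·0.4895 + 5 = 5.223
M − M_☉ = 5.223 − 4.83 = 0.393
L/L_☉ = 10^(−0.4 × 0.393) = 0.6965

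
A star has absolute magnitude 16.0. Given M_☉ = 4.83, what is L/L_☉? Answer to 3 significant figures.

M − M_☉ = 16.0 − 4.83 = 11.170
L/L_☉ = 10^(−0.4 (M − M_☉)) = 10^-4.468 = 3.404×10^-5

L/L_☉ ≈ 3.40×10^-5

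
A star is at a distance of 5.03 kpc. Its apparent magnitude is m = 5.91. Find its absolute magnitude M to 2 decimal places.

M ≈ -7.60

d = 5.03 kpc = 5030 pc
5 log₁₀(d/10 pc) = 5 log₁₀(5030) − 5 = 13.508
M = m − 5 log₁₀(d/10) = 5.91 − 13.508 = -7.598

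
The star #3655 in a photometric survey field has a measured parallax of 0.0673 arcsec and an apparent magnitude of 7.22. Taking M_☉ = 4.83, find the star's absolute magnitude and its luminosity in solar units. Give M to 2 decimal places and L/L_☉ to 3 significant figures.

M ≈ 6.36; L/L_☉ ≈ 0.244

d = 1/p = 1/0.0673″ = 14.86 pc
M = m − 5 log₁₀ d + 5 = 7.22 − 5·1.1720 + 5 = 6.360
M − M_☉ = 6.360 − 4.83 = 1.530
L/L_☉ = 10^(−0.4 × 1.530) = 0.2443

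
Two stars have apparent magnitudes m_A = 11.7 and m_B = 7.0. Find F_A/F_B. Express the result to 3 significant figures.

F_A/F_B ≈ 0.0132

Δm = 11.7 − (7.0) = 4.7
Flux ratio = 10^(−0.4 Δm) = 10^(−0.4 × 4.7) = 10^-1.880 = 0.01318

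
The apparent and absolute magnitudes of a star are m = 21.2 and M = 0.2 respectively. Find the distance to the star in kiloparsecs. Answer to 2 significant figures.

d ≈ 160 kpc

μ = m − M = 21.000
m − M = 5 log₁₀ d − 5
log₁₀ d = (m − M)/5 + 1 = 5.2000
d = 10^5.2000 = 158500 pc
= 158.5 kpc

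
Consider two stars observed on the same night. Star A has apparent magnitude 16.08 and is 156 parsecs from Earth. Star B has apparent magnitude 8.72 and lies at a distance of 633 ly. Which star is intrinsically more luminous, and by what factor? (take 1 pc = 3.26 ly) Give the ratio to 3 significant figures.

Star B is more luminous, by a factor of 1360.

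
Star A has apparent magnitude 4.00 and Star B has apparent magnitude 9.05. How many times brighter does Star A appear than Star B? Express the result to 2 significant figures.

Δm = 4.00 − (9.05) = -5.05
Flux ratio = 10^(−0.4 Δm) = 10^(−0.4 × -5.05) = 10^2.020 = 104.7

100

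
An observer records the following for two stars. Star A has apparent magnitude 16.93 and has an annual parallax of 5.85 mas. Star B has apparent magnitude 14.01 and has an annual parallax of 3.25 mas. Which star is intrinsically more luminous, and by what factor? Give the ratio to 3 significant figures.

Star A: p = 5.85 mas = 5.85×10^-3″ → d = 1/p = 170.9 pc
Star A: M = m − 5 log₁₀ d + 5 = 16.93 − 5·2.2328 + 5 = 10.766
Star B: p = 3.25 mas = 3.25×10^-3″ → d = 1/p = 307.7 pc
Star B: M = m − 5 log₁₀ d + 5 = 14.01 − 5·2.4881 + 5 = 6.569
ΔM = M_A − M_B = 10.766 − (6.569) = 4.196; smaller M is more luminous → Star B.
L ratio = 10^(0.4 |ΔM|) = 10^1.679 = 47.70

Star B is more luminous, by a factor of 47.7.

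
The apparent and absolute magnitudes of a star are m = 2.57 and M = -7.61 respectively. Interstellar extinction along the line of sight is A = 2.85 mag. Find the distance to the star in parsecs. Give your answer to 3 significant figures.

d ≈ 292 pc

m − M = 5 log₁₀(d/10 pc) + A  ⇒  2.57 − (-7.61) − 2.85 = 5 log₁₀(d/10)
7.330 = 5 log₁₀(d/10)
log₁₀ d = (m − M − A)/5 + 1 = 2.4660
d = 10^2.4660 = 292.4 pc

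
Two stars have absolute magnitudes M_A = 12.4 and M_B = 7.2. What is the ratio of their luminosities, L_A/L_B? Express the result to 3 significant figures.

ΔM = M_A − M_B = 5.2
L_A/L_B = 10^(−0.4 ΔM) = 10^-2.080 = 8.318×10^-3

L_A/L_B ≈ 8.32×10^-3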